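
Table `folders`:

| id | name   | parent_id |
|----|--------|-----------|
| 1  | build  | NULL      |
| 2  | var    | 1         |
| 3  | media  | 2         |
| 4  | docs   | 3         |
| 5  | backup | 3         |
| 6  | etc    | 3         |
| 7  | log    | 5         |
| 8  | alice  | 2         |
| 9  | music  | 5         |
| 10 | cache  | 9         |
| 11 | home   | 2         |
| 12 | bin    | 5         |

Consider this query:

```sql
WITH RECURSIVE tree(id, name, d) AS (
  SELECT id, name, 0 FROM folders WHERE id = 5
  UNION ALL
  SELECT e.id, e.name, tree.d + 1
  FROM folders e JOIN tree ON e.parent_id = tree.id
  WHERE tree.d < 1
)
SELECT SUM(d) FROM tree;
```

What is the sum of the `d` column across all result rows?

3

Base: id=5 (backup) at d 0.
Iteration 1: rows with parent_id in {5} -> log (id 7, d 1), music (id 9, d 1), bin (id 12, d 1).
Iteration 2: d < 1 fails for all current rows; recursion stops.
SUM(d) = 0 + 1 + 1 + 1 = 3.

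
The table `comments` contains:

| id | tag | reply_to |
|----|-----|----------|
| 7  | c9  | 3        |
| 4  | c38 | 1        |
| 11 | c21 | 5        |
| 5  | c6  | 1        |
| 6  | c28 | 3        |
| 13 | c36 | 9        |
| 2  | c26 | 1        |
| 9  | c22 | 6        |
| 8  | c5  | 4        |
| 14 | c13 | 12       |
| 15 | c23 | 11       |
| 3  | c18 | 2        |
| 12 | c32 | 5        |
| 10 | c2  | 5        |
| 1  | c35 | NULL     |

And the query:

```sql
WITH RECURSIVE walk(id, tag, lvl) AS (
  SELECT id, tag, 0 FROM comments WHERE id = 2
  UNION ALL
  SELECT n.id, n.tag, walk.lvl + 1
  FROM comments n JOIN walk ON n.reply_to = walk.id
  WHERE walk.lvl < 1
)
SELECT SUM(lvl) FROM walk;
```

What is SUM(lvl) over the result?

Base: id=2 (c26) at lvl 0.
Iteration 1: rows with reply_to in {2} -> c18 (id 3, lvl 1).
Iteration 2: lvl < 1 fails for all current rows; recursion stops.
SUM(lvl) = 0 + 1 = 1.

1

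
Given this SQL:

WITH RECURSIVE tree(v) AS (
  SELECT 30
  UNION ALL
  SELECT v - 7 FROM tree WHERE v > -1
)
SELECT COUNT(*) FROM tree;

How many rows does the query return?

Base: v=30.
Iteration 1: 30 > -1 holds -> v = 30 - 7 = 23.
Iteration 2: 23 > -1 holds -> v = 23 - 7 = 16.
Iteration 3: 16 > -1 holds -> v = 16 - 7 = 9.
Iteration 4: 9 > -1 holds -> v = 9 - 7 = 2.
Iteration 5: 2 > -1 holds -> v = 2 - 7 = -5.
Iteration 6: -5 > -1 fails; recursion stops.
Total rows emitted: 6.

6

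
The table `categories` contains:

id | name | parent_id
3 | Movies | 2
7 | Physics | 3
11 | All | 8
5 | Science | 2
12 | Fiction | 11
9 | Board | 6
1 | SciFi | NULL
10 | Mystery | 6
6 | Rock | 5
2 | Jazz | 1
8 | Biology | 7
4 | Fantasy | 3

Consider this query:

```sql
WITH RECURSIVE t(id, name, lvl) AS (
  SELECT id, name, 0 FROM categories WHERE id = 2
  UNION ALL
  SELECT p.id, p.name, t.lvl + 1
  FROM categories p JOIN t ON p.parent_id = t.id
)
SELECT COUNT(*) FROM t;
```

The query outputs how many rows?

Base: id=2 (Jazz) at lvl 0.
Iteration 1: rows with parent_id in {2} -> Movies (id 3, lvl 1), Science (id 5, lvl 1).
Iteration 2: rows with parent_id in {3,5} -> Fantasy (id 4, lvl 2), Rock (id 6, lvl 2), Physics (id 7, lvl 2).
Iteration 3: rows with parent_id in {4,6,7} -> Biology (id 8, lvl 3), Board (id 9, lvl 3), Mystery (id 10, lvl 3).
Iteration 4: rows with parent_id in {8,9,10} -> All (id 11, lvl 4).
Iteration 5: rows with parent_id in {11} -> Fiction (id 12, lvl 5).
Iteration 6: no rows with parent_id in {12}; recursion stops.
Total rows emitted: 11.

11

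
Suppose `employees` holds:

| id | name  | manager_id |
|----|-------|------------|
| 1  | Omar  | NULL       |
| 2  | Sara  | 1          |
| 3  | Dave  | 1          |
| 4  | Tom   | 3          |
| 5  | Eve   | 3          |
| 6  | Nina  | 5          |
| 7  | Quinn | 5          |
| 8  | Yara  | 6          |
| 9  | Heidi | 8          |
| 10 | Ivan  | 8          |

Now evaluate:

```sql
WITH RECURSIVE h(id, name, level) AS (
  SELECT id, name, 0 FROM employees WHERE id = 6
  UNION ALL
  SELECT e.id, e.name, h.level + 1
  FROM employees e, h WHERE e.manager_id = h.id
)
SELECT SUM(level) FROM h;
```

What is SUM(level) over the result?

5

Base: id=6 (Nina) at level 0.
Iteration 1: rows with manager_id in {6} -> Yara (id 8, level 1).
Iteration 2: rows with manager_id in {8} -> Heidi (id 9, level 2), Ivan (id 10, level 2).
Iteration 3: no rows with manager_id in {9,10}; recursion stops.
SUM(level) = 0 + 1 + 2 + 2 = 5.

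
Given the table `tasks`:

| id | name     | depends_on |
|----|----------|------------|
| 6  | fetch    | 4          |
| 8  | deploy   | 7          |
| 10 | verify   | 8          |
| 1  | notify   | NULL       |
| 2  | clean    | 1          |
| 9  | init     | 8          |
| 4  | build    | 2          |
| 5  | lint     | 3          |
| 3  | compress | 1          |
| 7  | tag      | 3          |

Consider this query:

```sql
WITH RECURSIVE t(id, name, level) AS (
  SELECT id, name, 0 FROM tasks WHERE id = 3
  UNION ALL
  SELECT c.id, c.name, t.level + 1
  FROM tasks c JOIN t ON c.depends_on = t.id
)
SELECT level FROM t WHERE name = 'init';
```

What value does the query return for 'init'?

3

Base: id=3 (compress) at level 0.
Iteration 1: rows with depends_on in {3} -> lint (id 5, level 1), tag (id 7, level 1).
Iteration 2: rows with depends_on in {5,7} -> deploy (id 8, level 2).
Iteration 3: rows with depends_on in {8} -> init (id 9, level 3), verify (id 10, level 3).
Iteration 4: no rows with depends_on in {9,10}; recursion stops.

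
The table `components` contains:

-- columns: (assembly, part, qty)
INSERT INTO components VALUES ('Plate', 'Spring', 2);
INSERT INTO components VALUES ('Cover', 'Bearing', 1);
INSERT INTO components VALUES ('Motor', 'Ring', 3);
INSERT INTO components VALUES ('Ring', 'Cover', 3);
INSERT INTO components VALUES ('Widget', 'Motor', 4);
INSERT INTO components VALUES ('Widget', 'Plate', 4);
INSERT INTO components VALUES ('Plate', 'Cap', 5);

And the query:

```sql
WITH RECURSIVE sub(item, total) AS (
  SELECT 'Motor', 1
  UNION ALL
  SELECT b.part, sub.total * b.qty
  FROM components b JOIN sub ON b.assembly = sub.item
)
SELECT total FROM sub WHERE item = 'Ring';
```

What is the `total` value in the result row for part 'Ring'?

Base: (Motor, total=1).
Iteration 1: components of {Motor} -> Ring = 1*3 = 3.
Iteration 2: components of {Ring} -> Cover = 3*3 = 9.
Iteration 3: components of {Cover} -> Bearing = 9*1 = 9.
Iteration 4: no further components; recursion stops.

3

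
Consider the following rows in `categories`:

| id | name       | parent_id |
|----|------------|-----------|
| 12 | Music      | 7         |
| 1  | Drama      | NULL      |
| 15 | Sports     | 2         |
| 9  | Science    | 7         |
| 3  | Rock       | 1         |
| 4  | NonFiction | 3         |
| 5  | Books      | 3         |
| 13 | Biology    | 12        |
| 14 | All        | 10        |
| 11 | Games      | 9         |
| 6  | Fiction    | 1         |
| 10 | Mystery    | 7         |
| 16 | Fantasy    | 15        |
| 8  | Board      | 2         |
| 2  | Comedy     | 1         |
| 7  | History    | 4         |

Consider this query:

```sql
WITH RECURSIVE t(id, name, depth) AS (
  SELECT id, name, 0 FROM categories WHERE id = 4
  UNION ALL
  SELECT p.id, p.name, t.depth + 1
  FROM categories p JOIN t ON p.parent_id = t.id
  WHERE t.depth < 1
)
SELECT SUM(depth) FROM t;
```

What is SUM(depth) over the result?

Base: id=4 (NonFiction) at depth 0.
Iteration 1: rows with parent_id in {4} -> History (id 7, depth 1).
Iteration 2: depth < 1 fails for all current rows; recursion stops.
SUM(depth) = 0 + 1 = 1.

1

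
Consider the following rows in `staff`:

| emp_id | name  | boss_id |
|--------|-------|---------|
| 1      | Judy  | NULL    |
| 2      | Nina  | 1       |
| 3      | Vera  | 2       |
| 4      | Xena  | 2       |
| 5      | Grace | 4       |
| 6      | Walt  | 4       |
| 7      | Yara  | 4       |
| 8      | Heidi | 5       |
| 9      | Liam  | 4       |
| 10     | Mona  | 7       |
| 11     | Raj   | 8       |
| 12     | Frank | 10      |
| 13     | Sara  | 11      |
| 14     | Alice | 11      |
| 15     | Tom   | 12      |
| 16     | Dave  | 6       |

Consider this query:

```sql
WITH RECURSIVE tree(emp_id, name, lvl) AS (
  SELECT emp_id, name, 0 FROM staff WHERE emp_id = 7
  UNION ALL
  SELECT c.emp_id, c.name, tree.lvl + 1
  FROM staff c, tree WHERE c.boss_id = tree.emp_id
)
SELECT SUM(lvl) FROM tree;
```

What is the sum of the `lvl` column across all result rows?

Base: emp_id=7 (Yara) at lvl 0.
Iteration 1: rows with boss_id in {7} -> Mona (id 10, lvl 1).
Iteration 2: rows with boss_id in {10} -> Frank (id 12, lvl 2).
Iteration 3: rows with boss_id in {12} -> Tom (id 15, lvl 3).
Iteration 4: no rows with boss_id in {15}; recursion stops.
SUM(lvl) = 0 + 1 + 2 + 3 = 6.

6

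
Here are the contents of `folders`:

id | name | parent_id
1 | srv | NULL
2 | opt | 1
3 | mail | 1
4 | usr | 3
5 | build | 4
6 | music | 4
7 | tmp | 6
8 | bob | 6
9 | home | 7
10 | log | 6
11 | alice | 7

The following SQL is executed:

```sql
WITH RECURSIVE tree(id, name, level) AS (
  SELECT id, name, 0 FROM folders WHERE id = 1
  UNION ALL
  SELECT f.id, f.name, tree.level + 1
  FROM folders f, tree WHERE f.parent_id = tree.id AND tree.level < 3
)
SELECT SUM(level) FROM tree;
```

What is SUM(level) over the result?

Base: id=1 (srv) at level 0.
Iteration 1: rows with parent_id in {1} -> opt (id 2, level 1), mail (id 3, level 1).
Iteration 2: rows with parent_id in {2,3} -> usr (id 4, level 2).
Iteration 3: rows with parent_id in {4} -> build (id 5, level 3), music (id 6, level 3).
Iteration 4: level < 3 fails for all current rows; recursion stops.
SUM(level) = 0 + 1 + 1 + 2 + 3 + 3 = 10.

10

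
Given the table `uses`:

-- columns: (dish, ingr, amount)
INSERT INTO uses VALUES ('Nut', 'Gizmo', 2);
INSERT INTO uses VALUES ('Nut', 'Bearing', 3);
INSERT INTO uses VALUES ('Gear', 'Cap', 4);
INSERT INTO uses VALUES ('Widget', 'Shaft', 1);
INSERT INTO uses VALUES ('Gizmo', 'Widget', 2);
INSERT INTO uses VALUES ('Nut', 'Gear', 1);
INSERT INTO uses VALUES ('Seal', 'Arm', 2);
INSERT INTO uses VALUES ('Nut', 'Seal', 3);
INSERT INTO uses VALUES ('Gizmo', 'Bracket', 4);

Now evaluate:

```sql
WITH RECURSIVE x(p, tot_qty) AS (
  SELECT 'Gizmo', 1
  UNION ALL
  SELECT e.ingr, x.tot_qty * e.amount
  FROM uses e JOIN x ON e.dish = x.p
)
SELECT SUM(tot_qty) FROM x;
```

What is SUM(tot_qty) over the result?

Base: (Gizmo, tot_qty=1).
Iteration 1: components of {Gizmo} -> Bracket = 1*4 = 4, Widget = 1*2 = 2.
Iteration 2: components of {Bracket,Widget} -> Shaft = 2*1 = 2.
Iteration 3: no further components; recursion stops.
SUM(tot_qty) = 1 + 2 + 4 + 2 = 9.

9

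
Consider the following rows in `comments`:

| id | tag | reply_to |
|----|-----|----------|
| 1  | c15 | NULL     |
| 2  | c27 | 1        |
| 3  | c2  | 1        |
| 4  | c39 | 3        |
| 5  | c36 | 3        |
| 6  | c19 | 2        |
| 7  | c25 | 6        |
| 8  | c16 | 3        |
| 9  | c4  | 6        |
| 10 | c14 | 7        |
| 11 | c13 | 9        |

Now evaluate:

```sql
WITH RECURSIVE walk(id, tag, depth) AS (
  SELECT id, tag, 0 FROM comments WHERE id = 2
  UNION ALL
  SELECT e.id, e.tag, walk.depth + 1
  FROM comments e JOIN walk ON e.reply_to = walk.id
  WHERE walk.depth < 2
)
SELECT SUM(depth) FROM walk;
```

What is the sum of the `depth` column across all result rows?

5

Base: id=2 (c27) at depth 0.
Iteration 1: rows with reply_to in {2} -> c19 (id 6, depth 1).
Iteration 2: rows with reply_to in {6} -> c25 (id 7, depth 2), c4 (id 9, depth 2).
Iteration 3: depth < 2 fails for all current rows; recursion stops.
SUM(depth) = 0 + 1 + 2 + 2 = 5.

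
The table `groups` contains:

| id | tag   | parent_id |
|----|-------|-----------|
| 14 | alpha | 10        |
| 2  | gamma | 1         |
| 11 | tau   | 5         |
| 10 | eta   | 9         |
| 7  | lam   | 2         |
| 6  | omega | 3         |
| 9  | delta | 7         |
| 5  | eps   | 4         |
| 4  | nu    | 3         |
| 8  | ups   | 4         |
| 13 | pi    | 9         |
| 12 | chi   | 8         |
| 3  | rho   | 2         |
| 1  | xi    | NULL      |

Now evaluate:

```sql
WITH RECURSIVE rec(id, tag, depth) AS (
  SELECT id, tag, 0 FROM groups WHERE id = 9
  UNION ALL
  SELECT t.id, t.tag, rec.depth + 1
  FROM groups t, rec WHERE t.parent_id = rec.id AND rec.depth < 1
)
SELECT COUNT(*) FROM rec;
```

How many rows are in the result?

Base: id=9 (delta) at depth 0.
Iteration 1: rows with parent_id in {9} -> eta (id 10, depth 1), pi (id 13, depth 1).
Iteration 2: depth < 1 fails for all current rows; recursion stops.
Total rows emitted: 3.

3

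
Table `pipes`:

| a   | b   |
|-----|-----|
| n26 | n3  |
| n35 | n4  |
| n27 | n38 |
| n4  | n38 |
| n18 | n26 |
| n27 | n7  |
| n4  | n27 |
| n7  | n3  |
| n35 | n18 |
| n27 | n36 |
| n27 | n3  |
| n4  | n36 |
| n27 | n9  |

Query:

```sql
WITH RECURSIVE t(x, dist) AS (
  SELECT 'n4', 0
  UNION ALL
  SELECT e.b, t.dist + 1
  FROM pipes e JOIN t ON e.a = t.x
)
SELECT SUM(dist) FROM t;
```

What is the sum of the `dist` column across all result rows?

16

Base: (n4, dist=0).
Iteration 1: edges from {n4} -> (n27, dist=1), (n36, dist=1), (n38, dist=1).
Iteration 2: edges from {n27,n36,n38} -> (n3, dist=2), (n36, dist=2), (n38, dist=2), (n7, dist=2), (n9, dist=2).
Iteration 3: edges from {n3,n36,n38,n7,n9} -> (n3, dist=3).
Iteration 4: no outgoing edges from {n3}; recursion stops.
SUM(dist) = 0 + 1 + 1 + 1 + 2 + 2 + 2 + 2 + 2 + 3 = 16.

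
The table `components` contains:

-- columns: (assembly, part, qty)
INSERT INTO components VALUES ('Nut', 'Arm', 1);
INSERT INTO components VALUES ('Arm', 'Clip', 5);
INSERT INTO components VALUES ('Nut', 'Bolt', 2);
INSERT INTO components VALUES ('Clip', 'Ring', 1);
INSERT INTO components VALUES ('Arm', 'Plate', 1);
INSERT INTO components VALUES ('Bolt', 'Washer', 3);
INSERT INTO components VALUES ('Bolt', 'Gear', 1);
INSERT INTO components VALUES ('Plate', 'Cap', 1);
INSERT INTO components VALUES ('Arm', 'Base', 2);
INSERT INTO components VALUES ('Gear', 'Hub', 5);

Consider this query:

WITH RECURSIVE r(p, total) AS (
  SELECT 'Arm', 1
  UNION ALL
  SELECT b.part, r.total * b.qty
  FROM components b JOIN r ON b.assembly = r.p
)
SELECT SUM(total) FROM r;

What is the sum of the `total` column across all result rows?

Base: (Arm, total=1).
Iteration 1: components of {Arm} -> Base = 1*2 = 2, Clip = 1*5 = 5, Plate = 1*1 = 1.
Iteration 2: components of {Base,Clip,Plate} -> Cap = 1*1 = 1, Ring = 5*1 = 5.
Iteration 3: no further components; recursion stops.
SUM(total) = 1 + 5 + 1 + 2 + 5 + 1 = 15.

15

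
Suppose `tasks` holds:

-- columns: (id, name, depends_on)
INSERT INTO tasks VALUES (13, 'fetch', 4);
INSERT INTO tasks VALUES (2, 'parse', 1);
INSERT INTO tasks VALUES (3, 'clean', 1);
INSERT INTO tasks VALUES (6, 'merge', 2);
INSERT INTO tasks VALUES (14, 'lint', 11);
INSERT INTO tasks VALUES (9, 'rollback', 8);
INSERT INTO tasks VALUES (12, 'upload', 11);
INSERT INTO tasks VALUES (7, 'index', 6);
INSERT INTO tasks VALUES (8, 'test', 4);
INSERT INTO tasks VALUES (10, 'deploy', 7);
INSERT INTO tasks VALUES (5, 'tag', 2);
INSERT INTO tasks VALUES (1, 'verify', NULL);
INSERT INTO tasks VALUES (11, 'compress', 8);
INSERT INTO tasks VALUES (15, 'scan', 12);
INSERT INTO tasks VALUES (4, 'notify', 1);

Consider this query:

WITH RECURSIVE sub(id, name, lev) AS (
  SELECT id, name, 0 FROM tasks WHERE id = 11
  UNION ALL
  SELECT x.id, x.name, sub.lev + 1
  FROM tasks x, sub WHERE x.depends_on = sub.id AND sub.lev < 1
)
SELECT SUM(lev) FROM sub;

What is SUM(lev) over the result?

Base: id=11 (compress) at lev 0.
Iteration 1: rows with depends_on in {11} -> upload (id 12, lev 1), lint (id 14, lev 1).
Iteration 2: lev < 1 fails for all current rows; recursion stops.
SUM(lev) = 0 + 1 + 1 = 2.

2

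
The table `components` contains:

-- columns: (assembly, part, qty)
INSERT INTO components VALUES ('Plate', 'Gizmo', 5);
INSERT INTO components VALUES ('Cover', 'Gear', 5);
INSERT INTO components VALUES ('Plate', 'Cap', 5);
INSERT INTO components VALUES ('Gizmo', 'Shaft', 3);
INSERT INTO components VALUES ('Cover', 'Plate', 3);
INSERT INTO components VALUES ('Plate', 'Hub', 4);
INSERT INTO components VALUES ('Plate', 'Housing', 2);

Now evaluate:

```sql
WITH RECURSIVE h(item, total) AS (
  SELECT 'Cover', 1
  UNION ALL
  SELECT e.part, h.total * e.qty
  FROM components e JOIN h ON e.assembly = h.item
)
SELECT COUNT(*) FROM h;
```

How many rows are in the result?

Base: (Cover, total=1).
Iteration 1: components of {Cover} -> Gear = 1*5 = 5, Plate = 1*3 = 3.
Iteration 2: components of {Gear,Plate} -> Cap = 3*5 = 15, Gizmo = 3*5 = 15, Housing = 3*2 = 6, Hub = 3*4 = 12.
Iteration 3: components of {Cap,Gizmo,Housing,Hub} -> Shaft = 15*3 = 45.
Iteration 4: no further components; recursion stops.
Total rows emitted: 8.

8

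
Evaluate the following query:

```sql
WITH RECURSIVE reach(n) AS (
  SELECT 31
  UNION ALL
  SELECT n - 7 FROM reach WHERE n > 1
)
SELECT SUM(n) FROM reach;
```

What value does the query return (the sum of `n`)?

Base: n=31.
Iteration 1: 31 > 1 holds -> n = 31 - 7 = 24.
Iteration 2: 24 > 1 holds -> n = 24 - 7 = 17.
Iteration 3: 17 > 1 holds -> n = 17 - 7 = 10.
Iteration 4: 10 > 1 holds -> n = 10 - 7 = 3.
Iteration 5: 3 > 1 holds -> n = 3 - 7 = -4.
Iteration 6: -4 > 1 fails; recursion stops.
SUM(n) = 31 + 24 + 17 + 10 + 3 + -4 = 81.

81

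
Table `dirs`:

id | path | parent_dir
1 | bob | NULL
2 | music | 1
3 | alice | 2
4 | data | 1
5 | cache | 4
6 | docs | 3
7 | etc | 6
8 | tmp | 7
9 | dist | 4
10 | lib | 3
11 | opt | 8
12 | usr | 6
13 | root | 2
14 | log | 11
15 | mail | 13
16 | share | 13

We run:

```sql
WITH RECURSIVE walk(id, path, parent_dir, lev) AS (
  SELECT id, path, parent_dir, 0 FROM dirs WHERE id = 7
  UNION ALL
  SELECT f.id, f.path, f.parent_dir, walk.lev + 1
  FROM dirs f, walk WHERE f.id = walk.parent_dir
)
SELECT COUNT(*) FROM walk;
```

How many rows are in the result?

Base: id=7 (etc), parent_dir=6, lev 0.
Iteration 1: join on id=6 -> docs (id 6, parent_dir=3, lev 1).
Iteration 2: join on id=3 -> alice (id 3, parent_dir=2, lev 2).
Iteration 3: join on id=2 -> music (id 2, parent_dir=1, lev 3).
Iteration 4: join on id=1 -> bob (id 1, parent_dir=NULL, lev 4).
Iteration 5: parent_dir is NULL; no match; recursion stops.
Total rows emitted: 5.

5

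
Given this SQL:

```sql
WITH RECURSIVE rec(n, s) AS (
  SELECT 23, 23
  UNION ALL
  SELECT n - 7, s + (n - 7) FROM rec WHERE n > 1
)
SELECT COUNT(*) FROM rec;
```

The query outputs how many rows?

5

Base: n=23, s=23.
Iteration 1: 23 > 1 holds -> n = 23 - 7 = 16, s = 23 + 16 = 39.
Iteration 2: 16 > 1 holds -> n = 16 - 7 = 9, s = 39 + 9 = 48.
Iteration 3: 9 > 1 holds -> n = 9 - 7 = 2, s = 48 + 2 = 50.
Iteration 4: 2 > 1 holds -> n = 2 - 7 = -5, s = 50 + -5 = 45.
Iteration 5: -5 > 1 fails; recursion stops.
Total rows emitted: 5.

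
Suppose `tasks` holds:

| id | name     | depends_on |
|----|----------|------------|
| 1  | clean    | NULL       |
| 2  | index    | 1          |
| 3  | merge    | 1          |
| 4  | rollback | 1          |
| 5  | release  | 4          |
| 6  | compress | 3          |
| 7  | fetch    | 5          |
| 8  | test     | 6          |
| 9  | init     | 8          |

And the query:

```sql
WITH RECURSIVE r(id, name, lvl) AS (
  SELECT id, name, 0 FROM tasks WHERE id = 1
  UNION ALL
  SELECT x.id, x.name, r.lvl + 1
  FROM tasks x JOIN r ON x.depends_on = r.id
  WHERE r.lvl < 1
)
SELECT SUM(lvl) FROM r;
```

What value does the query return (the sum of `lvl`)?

Base: id=1 (clean) at lvl 0.
Iteration 1: rows with depends_on in {1} -> index (id 2, lvl 1), merge (id 3, lvl 1), rollback (id 4, lvl 1).
Iteration 2: lvl < 1 fails for all current rows; recursion stops.
SUM(lvl) = 0 + 1 + 1 + 1 = 3.

3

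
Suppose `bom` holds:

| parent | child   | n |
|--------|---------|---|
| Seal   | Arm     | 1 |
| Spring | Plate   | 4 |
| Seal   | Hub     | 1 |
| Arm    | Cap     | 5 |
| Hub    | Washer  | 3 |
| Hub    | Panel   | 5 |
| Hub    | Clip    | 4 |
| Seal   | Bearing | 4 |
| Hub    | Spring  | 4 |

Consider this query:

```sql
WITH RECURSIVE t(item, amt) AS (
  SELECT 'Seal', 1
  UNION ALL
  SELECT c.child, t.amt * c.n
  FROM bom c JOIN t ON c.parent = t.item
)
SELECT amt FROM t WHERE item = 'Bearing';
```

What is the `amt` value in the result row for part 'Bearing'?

Base: (Seal, amt=1).
Iteration 1: components of {Seal} -> Arm = 1*1 = 1, Bearing = 1*4 = 4, Hub = 1*1 = 1.
Iteration 2: components of {Arm,Bearing,Hub} -> Cap = 1*5 = 5, Clip = 1*4 = 4, Panel = 1*5 = 5, Spring = 1*4 = 4, Washer = 1*3 = 3.
Iteration 3: components of {Cap,Clip,Panel,Spring,Washer} -> Plate = 4*4 = 16.
Iteration 4: no further components; recursion stops.

4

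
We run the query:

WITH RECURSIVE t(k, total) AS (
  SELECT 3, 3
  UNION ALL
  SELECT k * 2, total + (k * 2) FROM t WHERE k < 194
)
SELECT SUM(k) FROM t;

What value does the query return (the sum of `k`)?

765

Base: k=3, total=3.
Iteration 1: 3 < 194 holds -> k = 3 * 2 = 6, total = 3 + 6 = 9.
Iteration 2: 6 < 194 holds -> k = 6 * 2 = 12, total = 9 + 12 = 21.
Iteration 3: 12 < 194 holds -> k = 12 * 2 = 24, total = 21 + 24 = 45.
Iteration 4: 24 < 194 holds -> k = 24 * 2 = 48, total = 45 + 48 = 93.
Iteration 5: 48 < 194 holds -> k = 48 * 2 = 96, total = 93 + 96 = 189.
Iteration 6: 96 < 194 holds -> k = 96 * 2 = 192, total = 189 + 192 = 381.
Iteration 7: 192 < 194 holds -> k = 192 * 2 = 384, total = 381 + 384 = 765.
Iteration 8: 384 < 194 fails; recursion stops.
SUM(k) = 3 + 6 + 12 + 24 + 48 + 96 + 192 + 384 = 765.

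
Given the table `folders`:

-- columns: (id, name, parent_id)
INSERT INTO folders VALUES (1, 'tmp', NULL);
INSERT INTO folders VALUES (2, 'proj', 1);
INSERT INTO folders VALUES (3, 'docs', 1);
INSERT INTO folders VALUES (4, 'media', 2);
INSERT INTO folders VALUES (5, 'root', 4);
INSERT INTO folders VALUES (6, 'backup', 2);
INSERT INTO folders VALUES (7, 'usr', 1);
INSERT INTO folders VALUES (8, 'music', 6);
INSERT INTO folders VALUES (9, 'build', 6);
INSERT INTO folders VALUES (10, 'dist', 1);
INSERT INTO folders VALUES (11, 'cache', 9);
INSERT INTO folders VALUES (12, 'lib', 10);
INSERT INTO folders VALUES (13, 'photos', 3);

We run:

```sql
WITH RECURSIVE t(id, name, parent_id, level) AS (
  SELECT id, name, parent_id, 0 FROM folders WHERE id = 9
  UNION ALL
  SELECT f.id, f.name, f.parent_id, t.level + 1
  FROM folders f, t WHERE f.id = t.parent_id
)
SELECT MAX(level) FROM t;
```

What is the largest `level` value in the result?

Base: id=9 (build), parent_id=6, level 0.
Iteration 1: join on id=6 -> backup (id 6, parent_id=2, level 1).
Iteration 2: join on id=2 -> proj (id 2, parent_id=1, level 2).
Iteration 3: join on id=1 -> tmp (id 1, parent_id=NULL, level 3).
Iteration 4: parent_id is NULL; no match; recursion stops.
level values: 0, 1, 2, 3; the maximum is 3.

3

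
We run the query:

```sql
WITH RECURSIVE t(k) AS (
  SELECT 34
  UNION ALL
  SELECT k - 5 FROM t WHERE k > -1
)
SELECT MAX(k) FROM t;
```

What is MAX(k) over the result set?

34

Base: k=34.
Iteration 1: 34 > -1 holds -> k = 34 - 5 = 29.
Iteration 2: 29 > -1 holds -> k = 29 - 5 = 24.
Iteration 3: 24 > -1 holds -> k = 24 - 5 = 19.
Iteration 4: 19 > -1 holds -> k = 19 - 5 = 14.
Iteration 5: 14 > -1 holds -> k = 14 - 5 = 9.
Iteration 6: 9 > -1 holds -> k = 9 - 5 = 4.
Iteration 7: 4 > -1 holds -> k = 4 - 5 = -1.
Iteration 8: -1 > -1 fails; recursion stops.
k values: 34, 29, 24, 19, 14, 9, 4, -1; the maximum is 34.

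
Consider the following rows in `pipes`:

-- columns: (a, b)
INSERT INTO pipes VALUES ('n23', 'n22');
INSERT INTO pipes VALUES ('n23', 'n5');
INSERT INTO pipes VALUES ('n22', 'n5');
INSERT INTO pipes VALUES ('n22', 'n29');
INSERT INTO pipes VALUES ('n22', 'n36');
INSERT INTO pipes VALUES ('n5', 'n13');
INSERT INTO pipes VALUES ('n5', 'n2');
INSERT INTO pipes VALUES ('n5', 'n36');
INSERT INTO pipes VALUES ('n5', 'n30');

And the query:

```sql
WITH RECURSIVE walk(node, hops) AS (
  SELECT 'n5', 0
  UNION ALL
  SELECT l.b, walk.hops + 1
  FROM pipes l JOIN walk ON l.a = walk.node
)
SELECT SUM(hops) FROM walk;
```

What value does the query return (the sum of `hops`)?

Base: (n5, hops=0).
Iteration 1: edges from {n5} -> (n13, hops=1), (n2, hops=1), (n30, hops=1), (n36, hops=1).
Iteration 2: no outgoing edges from {n13,n2,n30,n36}; recursion stops.
SUM(hops) = 0 + 1 + 1 + 1 + 1 = 4.

4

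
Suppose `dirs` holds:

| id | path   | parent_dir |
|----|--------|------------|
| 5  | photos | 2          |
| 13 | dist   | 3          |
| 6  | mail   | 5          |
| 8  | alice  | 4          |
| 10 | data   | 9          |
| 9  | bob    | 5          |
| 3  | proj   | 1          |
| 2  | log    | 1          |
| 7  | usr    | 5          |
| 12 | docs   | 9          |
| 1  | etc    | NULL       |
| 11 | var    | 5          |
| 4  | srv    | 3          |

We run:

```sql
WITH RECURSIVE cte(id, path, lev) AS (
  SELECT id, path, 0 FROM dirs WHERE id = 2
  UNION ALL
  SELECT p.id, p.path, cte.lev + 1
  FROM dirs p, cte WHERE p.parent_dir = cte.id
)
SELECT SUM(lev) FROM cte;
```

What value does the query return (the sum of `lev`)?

Base: id=2 (log) at lev 0.
Iteration 1: rows with parent_dir in {2} -> photos (id 5, lev 1).
Iteration 2: rows with parent_dir in {5} -> mail (id 6, lev 2), usr (id 7, lev 2), bob (id 9, lev 2), var (id 11, lev 2).
Iteration 3: rows with parent_dir in {6,7,9,11} -> data (id 10, lev 3), docs (id 12, lev 3).
Iteration 4: no rows with parent_dir in {10,12}; recursion stops.
SUM(lev) = 0 + 1 + 2 + 2 + 2 + 2 + 3 + 3 = 15.

15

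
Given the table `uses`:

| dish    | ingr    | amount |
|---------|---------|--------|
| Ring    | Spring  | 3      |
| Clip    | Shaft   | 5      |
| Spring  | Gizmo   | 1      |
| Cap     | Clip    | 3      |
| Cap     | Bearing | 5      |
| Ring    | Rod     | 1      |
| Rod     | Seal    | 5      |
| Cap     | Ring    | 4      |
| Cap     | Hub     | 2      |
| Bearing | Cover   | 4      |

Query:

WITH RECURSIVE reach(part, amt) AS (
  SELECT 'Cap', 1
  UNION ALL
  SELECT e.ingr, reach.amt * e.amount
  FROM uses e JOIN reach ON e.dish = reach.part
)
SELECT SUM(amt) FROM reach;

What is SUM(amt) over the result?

Base: (Cap, amt=1).
Iteration 1: components of {Cap} -> Bearing = 1*5 = 5, Clip = 1*3 = 3, Hub = 1*2 = 2, Ring = 1*4 = 4.
Iteration 2: components of {Bearing,Clip,Hub,Ring} -> Cover = 5*4 = 20, Rod = 4*1 = 4, Shaft = 3*5 = 15, Spring = 4*3 = 12.
Iteration 3: components of {Cover,Rod,Shaft,Spring} -> Gizmo = 12*1 = 12, Seal = 4*5 = 20.
Iteration 4: no further components; recursion stops.
SUM(amt) = 1 + 5 + 3 + 2 + 4 + 20 + 15 + 4 + 12 + 20 + 12 = 98.

98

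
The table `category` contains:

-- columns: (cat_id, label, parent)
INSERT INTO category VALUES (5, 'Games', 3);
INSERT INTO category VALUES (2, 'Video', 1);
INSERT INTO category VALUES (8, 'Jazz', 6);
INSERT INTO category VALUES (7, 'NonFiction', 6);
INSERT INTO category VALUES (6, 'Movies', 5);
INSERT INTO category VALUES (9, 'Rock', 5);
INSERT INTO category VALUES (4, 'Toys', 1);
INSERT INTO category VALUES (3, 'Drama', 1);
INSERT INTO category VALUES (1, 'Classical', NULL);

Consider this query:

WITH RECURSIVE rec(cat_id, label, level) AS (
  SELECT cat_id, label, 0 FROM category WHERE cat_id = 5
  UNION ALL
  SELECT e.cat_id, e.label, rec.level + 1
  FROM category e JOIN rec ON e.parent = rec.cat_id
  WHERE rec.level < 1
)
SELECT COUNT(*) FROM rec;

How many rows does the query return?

3

Base: cat_id=5 (Games) at level 0.
Iteration 1: rows with parent in {5} -> Movies (id 6, level 1), Rock (id 9, level 1).
Iteration 2: level < 1 fails for all current rows; recursion stops.
Total rows emitted: 3.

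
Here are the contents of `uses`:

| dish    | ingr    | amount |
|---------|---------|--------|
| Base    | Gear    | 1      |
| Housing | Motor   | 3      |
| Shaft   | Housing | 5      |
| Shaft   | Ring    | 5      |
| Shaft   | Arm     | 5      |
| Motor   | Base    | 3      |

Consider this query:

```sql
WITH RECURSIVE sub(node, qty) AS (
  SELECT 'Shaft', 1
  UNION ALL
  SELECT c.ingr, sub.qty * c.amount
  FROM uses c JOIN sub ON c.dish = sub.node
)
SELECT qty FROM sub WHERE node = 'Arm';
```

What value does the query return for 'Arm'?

Base: (Shaft, qty=1).
Iteration 1: components of {Shaft} -> Arm = 1*5 = 5, Housing = 1*5 = 5, Ring = 1*5 = 5.
Iteration 2: components of {Arm,Housing,Ring} -> Motor = 5*3 = 15.
Iteration 3: components of {Motor} -> Base = 15*3 = 45.
Iteration 4: components of {Base} -> Gear = 45*1 = 45.
Iteration 5: no further components; recursion stops.

5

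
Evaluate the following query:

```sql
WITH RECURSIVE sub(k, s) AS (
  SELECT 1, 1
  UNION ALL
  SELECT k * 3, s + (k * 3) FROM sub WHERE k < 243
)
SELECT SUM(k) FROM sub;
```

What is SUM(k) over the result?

Base: k=1, s=1.
Iteration 1: 1 < 243 holds -> k = 1 * 3 = 3, s = 1 + 3 = 4.
Iteration 2: 3 < 243 holds -> k = 3 * 3 = 9, s = 4 + 9 = 13.
Iteration 3: 9 < 243 holds -> k = 9 * 3 = 27, s = 13 + 27 = 40.
Iteration 4: 27 < 243 holds -> k = 27 * 3 = 81, s = 40 + 81 = 121.
Iteration 5: 81 < 243 holds -> k = 81 * 3 = 243, s = 121 + 243 = 364.
Iteration 6: 243 < 243 fails; recursion stops.
SUM(k) = 1 + 3 + 9 + 27 + 81 + 243 = 364.

364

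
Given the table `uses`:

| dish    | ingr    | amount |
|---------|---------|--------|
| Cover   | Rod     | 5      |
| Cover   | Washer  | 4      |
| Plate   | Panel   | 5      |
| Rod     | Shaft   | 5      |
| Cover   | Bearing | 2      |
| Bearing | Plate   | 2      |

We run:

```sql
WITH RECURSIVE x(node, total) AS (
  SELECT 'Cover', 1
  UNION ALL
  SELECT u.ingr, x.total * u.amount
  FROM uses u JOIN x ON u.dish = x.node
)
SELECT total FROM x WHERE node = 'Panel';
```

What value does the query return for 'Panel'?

20

Base: (Cover, total=1).
Iteration 1: components of {Cover} -> Bearing = 1*2 = 2, Rod = 1*5 = 5, Washer = 1*4 = 4.
Iteration 2: components of {Bearing,Rod,Washer} -> Plate = 2*2 = 4, Shaft = 5*5 = 25.
Iteration 3: components of {Plate,Shaft} -> Panel = 4*5 = 20.
Iteration 4: no further components; recursion stops.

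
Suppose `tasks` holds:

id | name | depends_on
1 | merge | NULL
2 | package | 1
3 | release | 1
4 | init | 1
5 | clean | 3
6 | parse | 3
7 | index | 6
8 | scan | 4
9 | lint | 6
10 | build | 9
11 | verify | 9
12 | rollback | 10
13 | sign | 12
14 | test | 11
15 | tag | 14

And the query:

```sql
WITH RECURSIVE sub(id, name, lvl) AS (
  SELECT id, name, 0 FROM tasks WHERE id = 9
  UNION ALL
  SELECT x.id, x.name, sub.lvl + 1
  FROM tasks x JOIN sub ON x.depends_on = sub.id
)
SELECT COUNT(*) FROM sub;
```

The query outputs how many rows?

7

Base: id=9 (lint) at lvl 0.
Iteration 1: rows with depends_on in {9} -> build (id 10, lvl 1), verify (id 11, lvl 1).
Iteration 2: rows with depends_on in {10,11} -> rollback (id 12, lvl 2), test (id 14, lvl 2).
Iteration 3: rows with depends_on in {12,14} -> sign (id 13, lvl 3), tag (id 15, lvl 3).
Iteration 4: no rows with depends_on in {13,15}; recursion stops.
Total rows emitted: 7.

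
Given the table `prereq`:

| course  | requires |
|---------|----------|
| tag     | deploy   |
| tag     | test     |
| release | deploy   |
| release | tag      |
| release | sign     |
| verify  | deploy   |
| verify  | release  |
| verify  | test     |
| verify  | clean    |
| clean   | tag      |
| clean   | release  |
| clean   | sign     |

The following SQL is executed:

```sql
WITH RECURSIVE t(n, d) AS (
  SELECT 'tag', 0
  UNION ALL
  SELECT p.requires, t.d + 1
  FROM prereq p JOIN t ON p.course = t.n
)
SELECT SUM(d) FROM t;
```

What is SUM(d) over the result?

2

Base: (tag, d=0).
Iteration 1: edges from {tag} -> (deploy, d=1), (test, d=1).
Iteration 2: no outgoing edges from {deploy,test}; recursion stops.
SUM(d) = 0 + 1 + 1 = 2.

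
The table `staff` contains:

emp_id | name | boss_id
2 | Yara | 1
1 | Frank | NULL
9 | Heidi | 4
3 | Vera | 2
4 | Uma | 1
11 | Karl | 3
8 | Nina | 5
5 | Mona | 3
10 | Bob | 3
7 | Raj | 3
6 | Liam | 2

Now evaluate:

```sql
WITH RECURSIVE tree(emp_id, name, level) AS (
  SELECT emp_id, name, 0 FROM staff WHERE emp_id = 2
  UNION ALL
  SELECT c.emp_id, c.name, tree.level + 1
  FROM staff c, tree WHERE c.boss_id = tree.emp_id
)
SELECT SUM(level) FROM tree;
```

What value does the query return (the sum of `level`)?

13

Base: emp_id=2 (Yara) at level 0.
Iteration 1: rows with boss_id in {2} -> Vera (id 3, level 1), Liam (id 6, level 1).
Iteration 2: rows with boss_id in {3,6} -> Mona (id 5, level 2), Raj (id 7, level 2), Bob (id 10, level 2), Karl (id 11, level 2).
Iteration 3: rows with boss_id in {5,7,10,11} -> Nina (id 8, level 3).
Iteration 4: no rows with boss_id in {8}; recursion stops.
SUM(level) = 0 + 1 + 1 + 2 + 2 + 2 + 2 + 3 = 13.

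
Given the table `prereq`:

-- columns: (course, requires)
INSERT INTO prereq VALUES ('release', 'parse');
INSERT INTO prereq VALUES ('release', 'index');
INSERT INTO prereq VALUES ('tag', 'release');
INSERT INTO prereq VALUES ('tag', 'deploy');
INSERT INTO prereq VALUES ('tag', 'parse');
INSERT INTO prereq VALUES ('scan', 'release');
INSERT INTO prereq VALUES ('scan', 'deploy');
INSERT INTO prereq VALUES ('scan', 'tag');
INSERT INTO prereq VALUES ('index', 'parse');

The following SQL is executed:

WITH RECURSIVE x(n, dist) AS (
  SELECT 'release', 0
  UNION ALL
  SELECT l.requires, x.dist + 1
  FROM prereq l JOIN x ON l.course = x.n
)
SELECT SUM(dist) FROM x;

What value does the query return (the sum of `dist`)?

4

Base: (release, dist=0).
Iteration 1: edges from {release} -> (index, dist=1), (parse, dist=1).
Iteration 2: edges from {index,parse} -> (parse, dist=2).
Iteration 3: no outgoing edges from {parse}; recursion stops.
SUM(dist) = 0 + 1 + 1 + 2 = 4.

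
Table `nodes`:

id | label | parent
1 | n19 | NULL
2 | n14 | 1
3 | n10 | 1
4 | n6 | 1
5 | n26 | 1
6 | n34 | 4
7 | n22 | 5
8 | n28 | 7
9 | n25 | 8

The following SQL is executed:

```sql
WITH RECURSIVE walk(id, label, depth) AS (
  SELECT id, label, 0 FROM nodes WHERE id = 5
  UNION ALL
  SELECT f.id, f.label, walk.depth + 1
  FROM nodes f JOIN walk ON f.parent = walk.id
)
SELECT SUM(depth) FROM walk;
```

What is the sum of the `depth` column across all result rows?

Base: id=5 (n26) at depth 0.
Iteration 1: rows with parent in {5} -> n22 (id 7, depth 1).
Iteration 2: rows with parent in {7} -> n28 (id 8, depth 2).
Iteration 3: rows with parent in {8} -> n25 (id 9, depth 3).
Iteration 4: no rows with parent in {9}; recursion stops.
SUM(depth) = 0 + 1 + 2 + 3 = 6.

6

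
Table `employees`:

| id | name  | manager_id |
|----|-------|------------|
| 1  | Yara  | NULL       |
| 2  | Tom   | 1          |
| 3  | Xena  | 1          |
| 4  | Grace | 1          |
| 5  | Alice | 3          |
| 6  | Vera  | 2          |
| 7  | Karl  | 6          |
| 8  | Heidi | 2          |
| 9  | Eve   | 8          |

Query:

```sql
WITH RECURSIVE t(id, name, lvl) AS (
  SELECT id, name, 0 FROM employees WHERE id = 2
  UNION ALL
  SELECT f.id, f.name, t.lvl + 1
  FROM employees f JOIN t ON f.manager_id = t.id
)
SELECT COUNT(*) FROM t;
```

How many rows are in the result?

5

Base: id=2 (Tom) at lvl 0.
Iteration 1: rows with manager_id in {2} -> Vera (id 6, lvl 1), Heidi (id 8, lvl 1).
Iteration 2: rows with manager_id in {6,8} -> Karl (id 7, lvl 2), Eve (id 9, lvl 2).
Iteration 3: no rows with manager_id in {7,9}; recursion stops.
Total rows emitted: 5.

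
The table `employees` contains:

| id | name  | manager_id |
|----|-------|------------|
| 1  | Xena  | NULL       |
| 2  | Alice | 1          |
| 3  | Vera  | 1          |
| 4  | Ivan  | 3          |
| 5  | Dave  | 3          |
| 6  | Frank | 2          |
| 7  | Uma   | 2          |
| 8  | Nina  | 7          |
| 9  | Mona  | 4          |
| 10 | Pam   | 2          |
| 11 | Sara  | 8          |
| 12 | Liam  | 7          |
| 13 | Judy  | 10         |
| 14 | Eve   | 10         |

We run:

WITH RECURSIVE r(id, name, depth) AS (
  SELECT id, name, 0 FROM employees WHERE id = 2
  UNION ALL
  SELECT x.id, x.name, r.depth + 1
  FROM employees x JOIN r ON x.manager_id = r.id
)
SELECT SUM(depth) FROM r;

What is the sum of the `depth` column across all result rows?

14

Base: id=2 (Alice) at depth 0.
Iteration 1: rows with manager_id in {2} -> Frank (id 6, depth 1), Uma (id 7, depth 1), Pam (id 10, depth 1).
Iteration 2: rows with manager_id in {6,7,10} -> Nina (id 8, depth 2), Liam (id 12, depth 2), Judy (id 13, depth 2), Eve (id 14, depth 2).
Iteration 3: rows with manager_id in {8,12,13,14} -> Sara (id 11, depth 3).
Iteration 4: no rows with manager_id in {11}; recursion stops.
SUM(depth) = 0 + 1 + 1 + 1 + 2 + 2 + 2 + 2 + 3 = 14.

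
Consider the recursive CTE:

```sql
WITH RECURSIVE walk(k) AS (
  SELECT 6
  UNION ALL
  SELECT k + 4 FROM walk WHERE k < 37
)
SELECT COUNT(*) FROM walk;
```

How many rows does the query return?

9

Base: k=6.
Iteration 1: 6 < 37 holds -> k = 6 + 4 = 10.
Iteration 2: 10 < 37 holds -> k = 10 + 4 = 14.
Iteration 3: 14 < 37 holds -> k = 14 + 4 = 18.
Iteration 4: 18 < 37 holds -> k = 18 + 4 = 22.
Iteration 5: 22 < 37 holds -> k = 22 + 4 = 26.
Iteration 6: 26 < 37 holds -> k = 26 + 4 = 30.
Iteration 7: 30 < 37 holds -> k = 30 + 4 = 34.
Iteration 8: 34 < 37 holds -> k = 34 + 4 = 38.
Iteration 9: 38 < 37 fails; recursion stops.
Total rows emitted: 9.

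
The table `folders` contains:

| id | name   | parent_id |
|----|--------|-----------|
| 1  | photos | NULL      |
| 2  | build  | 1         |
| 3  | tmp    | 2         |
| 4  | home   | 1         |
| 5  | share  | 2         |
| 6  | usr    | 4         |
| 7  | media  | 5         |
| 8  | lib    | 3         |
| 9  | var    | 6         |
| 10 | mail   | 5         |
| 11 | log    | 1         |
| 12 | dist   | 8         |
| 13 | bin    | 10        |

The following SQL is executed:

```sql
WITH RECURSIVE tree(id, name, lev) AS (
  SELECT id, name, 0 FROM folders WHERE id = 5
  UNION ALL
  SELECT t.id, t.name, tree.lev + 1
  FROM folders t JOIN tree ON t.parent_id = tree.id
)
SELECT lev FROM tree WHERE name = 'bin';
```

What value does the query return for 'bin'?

Base: id=5 (share) at lev 0.
Iteration 1: rows with parent_id in {5} -> media (id 7, lev 1), mail (id 10, lev 1).
Iteration 2: rows with parent_id in {7,10} -> bin (id 13, lev 2).
Iteration 3: no rows with parent_id in {13}; recursion stops.

2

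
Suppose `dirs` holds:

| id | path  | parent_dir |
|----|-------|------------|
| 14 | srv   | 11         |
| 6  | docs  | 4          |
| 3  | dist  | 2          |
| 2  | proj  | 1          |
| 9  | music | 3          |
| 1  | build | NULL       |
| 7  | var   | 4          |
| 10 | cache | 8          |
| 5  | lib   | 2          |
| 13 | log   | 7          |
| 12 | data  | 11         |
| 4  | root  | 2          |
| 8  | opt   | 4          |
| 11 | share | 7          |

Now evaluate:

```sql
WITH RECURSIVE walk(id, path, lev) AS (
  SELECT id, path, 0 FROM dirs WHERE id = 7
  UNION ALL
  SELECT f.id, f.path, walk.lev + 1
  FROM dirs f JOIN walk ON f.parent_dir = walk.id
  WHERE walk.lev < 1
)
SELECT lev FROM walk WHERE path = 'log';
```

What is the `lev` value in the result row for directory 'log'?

Base: id=7 (var) at lev 0.
Iteration 1: rows with parent_dir in {7} -> share (id 11, lev 1), log (id 13, lev 1).
Iteration 2: lev < 1 fails for all current rows; recursion stops.

1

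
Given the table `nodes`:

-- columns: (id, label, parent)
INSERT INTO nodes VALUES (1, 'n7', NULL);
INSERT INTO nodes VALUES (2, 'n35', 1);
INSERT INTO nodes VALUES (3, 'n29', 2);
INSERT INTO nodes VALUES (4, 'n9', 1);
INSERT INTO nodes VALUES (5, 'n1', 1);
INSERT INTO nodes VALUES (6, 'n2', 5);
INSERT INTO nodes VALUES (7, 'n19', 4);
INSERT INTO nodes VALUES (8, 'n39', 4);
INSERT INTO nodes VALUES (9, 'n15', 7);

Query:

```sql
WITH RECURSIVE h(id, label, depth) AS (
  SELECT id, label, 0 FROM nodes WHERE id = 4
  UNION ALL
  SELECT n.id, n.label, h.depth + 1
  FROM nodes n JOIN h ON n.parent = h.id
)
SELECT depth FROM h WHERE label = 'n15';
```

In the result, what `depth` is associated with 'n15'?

2

Base: id=4 (n9) at depth 0.
Iteration 1: rows with parent in {4} -> n19 (id 7, depth 1), n39 (id 8, depth 1).
Iteration 2: rows with parent in {7,8} -> n15 (id 9, depth 2).
Iteration 3: no rows with parent in {9}; recursion stops.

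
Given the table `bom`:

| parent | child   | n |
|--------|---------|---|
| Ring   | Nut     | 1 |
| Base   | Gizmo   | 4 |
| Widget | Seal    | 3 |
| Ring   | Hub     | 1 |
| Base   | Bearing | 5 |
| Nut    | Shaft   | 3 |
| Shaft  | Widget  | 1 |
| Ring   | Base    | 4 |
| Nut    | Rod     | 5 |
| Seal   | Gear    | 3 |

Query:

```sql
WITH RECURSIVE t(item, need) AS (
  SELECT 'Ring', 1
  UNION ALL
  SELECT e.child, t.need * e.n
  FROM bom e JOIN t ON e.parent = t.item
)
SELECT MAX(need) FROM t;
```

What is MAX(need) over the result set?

27

Base: (Ring, need=1).
Iteration 1: components of {Ring} -> Base = 1*4 = 4, Hub = 1*1 = 1, Nut = 1*1 = 1.
Iteration 2: components of {Base,Hub,Nut} -> Bearing = 4*5 = 20, Gizmo = 4*4 = 16, Rod = 1*5 = 5, Shaft = 1*3 = 3.
Iteration 3: components of {Bearing,Gizmo,Rod,Shaft} -> Widget = 3*1 = 3.
Iteration 4: components of {Widget} -> Seal = 3*3 = 9.
Iteration 5: components of {Seal} -> Gear = 9*3 = 27.
Iteration 6: no further components; recursion stops.
need values: 1, 4, 1, 1, 20, 16, 3, 5, 3, 9, 27; the maximum is 27.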